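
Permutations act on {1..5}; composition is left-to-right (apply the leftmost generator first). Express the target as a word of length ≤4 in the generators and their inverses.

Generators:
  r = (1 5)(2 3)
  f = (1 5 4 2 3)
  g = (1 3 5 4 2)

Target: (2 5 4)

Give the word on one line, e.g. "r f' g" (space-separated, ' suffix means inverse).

  after g': (1 2 4 5 3)
  after r: (1 3 5 2 4)
  after g': (2 5 4)

g' r g'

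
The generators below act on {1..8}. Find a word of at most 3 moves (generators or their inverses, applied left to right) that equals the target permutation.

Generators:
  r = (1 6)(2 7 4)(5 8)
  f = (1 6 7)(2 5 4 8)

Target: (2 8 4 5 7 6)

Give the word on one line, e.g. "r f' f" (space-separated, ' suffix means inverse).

f r'

  after f: (1 6 7)(2 5 4 8)
  after r': (2 8 4 5 7 6)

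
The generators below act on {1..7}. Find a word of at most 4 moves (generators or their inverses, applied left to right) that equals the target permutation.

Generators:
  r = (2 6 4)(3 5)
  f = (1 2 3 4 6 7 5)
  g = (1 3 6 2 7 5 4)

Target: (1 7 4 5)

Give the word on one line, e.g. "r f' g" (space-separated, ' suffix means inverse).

r' f g

  after r': (2 4 6)(3 5)
  after f: (1 2 6 3)(4 7 5)
  after g: (1 7 4 5)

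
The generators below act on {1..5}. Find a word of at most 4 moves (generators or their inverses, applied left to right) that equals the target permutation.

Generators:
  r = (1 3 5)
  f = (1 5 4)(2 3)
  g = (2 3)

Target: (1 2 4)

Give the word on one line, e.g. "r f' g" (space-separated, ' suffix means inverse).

g' r f

  after g': (2 3)
  after r: (1 3 2 5)
  after f: (1 2 4)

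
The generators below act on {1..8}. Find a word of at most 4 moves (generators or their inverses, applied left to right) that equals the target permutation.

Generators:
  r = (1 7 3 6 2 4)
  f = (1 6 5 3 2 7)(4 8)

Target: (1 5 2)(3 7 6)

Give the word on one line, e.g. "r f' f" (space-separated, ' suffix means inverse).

  after f: (1 6 5 3 2 7)(4 8)
  after f: (1 5 2)(3 7 6)

f f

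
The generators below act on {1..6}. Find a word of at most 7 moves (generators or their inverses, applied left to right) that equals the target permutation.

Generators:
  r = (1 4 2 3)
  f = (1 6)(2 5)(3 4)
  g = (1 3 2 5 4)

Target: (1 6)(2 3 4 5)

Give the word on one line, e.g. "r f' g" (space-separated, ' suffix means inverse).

g' f g' f g'

  after g': (1 4 5 2 3)
  after f: (1 3 6)(2 4)
  after g': (2 5)(3 6 4)
  after f: (1 6 3)
  after g': (1 6)(2 3 4 5)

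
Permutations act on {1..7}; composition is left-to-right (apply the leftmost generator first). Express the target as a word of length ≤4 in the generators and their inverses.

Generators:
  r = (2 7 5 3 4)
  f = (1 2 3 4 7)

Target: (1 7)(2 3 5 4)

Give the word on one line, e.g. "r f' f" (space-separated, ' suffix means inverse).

  after r': (2 4 3 5 7)
  after f': (1 7)(2 3 5 4)

r' f'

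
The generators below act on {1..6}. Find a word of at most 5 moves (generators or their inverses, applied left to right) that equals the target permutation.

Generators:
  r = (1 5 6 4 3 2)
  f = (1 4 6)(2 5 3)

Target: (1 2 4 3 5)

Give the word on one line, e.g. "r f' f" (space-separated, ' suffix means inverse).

f r r

  after f: (1 4 6)(2 5 3)
  after r: (1 3)(2 6 5)
  after r: (1 2 4 3 5)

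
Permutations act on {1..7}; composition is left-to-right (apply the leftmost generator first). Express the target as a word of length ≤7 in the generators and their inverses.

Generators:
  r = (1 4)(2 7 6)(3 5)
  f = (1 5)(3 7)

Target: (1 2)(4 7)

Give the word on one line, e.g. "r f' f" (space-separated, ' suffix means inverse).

f r f' r' f

  after f: (1 5)(3 7)
  after r: (1 3 6 2 7 5 4)
  after f': (1 7)(2 3 6)(4 5)
  after r': (1 2 5)(3 7 4)
  after f: (1 2)(4 7)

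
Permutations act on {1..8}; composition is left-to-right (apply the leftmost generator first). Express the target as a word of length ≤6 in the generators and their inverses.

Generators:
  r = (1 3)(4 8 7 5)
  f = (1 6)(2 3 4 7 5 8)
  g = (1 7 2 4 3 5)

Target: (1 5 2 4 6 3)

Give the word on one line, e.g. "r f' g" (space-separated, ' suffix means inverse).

  after g: (1 7 2 4 3 5)
  after r: (1 5 3 4)(2 8 7)
  after f': (1 7 8 4 6)(2 5)
  after r: (1 5 2 4 6 3)

g r f' r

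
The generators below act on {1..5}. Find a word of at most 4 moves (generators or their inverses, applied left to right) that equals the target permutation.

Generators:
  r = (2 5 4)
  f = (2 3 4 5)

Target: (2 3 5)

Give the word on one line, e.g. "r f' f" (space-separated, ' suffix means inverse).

  after r': (2 4 5)
  after r': (2 5 4)
  after f: (3 4)
  after f: (2 3 5)

r' r' f f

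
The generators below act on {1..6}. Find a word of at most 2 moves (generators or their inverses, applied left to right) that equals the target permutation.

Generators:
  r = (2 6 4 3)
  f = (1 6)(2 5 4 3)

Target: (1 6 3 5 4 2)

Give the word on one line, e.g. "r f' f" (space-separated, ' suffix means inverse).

  after r: (2 6 4 3)
  after f: (1 6 3 5 4 2)

r f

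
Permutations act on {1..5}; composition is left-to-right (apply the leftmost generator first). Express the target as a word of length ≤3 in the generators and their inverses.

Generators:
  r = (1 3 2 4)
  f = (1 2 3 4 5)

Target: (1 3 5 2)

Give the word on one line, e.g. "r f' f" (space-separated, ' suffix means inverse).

  after f: (1 2 3 4 5)
  after r: (1 4 5 3)
  after f': (1 3 5 2)

f r f'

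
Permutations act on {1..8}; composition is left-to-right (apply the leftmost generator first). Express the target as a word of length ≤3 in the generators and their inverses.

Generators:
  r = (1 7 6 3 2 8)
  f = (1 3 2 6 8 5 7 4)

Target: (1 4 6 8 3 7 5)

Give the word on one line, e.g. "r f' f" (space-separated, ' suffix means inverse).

f' r

  after f': (1 4 7 5 8 6 2 3)
  after r: (1 4 6 8 3 7 5)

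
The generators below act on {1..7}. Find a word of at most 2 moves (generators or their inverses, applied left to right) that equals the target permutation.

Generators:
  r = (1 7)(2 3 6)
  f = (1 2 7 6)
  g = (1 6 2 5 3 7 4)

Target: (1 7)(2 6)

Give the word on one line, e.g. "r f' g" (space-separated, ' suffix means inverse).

  after f': (1 6 7 2)
  after f': (1 7)(2 6)

f' f'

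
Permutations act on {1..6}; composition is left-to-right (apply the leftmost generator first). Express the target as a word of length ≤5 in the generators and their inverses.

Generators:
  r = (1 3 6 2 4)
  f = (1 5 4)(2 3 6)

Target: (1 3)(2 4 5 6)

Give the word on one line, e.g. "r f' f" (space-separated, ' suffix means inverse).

  after f': (1 4 5)(2 6 3)
  after r: (3 4 5)
  after r: (1 3)(2 4 5 6)

f' r r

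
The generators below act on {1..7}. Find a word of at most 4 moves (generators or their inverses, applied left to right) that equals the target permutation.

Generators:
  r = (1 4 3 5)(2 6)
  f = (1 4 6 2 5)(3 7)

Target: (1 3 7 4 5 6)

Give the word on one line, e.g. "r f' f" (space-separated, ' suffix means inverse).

f' r'

  after f': (1 5 2 6 4)(3 7)
  after r': (1 3 7 4 5 6)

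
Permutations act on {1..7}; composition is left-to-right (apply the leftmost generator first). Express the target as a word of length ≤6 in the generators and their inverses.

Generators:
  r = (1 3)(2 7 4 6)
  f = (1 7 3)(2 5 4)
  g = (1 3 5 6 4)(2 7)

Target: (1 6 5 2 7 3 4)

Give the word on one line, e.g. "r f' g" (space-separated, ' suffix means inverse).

  after g: (1 3 5 6 4)(2 7)
  after f: (2 3 4 7 5 6)
  after g': (1 4 2)(3 6 7)
  after r: (1 6 4 7)(2 3)
  after f': (1 6 5 2 7 3 4)

g f g' r f'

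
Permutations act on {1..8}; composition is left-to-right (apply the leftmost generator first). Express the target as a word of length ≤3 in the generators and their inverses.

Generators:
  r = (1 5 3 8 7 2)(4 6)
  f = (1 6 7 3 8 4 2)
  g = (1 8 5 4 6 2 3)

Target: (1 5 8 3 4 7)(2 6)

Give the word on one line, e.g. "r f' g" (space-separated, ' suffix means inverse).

  after r: (1 5 3 8 7 2)(4 6)
  after f: (1 5 8 3 4 7)(2 6)

r f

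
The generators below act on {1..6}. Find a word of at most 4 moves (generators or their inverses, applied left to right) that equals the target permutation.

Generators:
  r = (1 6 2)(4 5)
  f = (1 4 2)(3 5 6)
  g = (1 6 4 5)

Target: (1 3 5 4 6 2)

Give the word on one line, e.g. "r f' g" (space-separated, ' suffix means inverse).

  after g: (1 6 4 5)
  after f: (1 3 5 4 6 2)

g f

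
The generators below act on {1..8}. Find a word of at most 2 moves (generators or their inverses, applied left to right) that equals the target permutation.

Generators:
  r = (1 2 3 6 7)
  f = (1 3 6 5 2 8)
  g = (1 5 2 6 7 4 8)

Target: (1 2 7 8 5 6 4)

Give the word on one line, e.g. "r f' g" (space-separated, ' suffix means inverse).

  after g: (1 5 2 6 7 4 8)
  after g: (1 2 7 8 5 6 4)

g g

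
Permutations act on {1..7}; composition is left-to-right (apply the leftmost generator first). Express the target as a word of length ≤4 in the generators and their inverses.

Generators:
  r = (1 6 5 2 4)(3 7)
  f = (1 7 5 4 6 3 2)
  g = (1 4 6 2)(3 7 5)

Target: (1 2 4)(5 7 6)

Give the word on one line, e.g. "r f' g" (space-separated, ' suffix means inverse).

  after g: (1 4 6 2)(3 7 5)
  after r': (1 2 4)(5 7 6)

g r'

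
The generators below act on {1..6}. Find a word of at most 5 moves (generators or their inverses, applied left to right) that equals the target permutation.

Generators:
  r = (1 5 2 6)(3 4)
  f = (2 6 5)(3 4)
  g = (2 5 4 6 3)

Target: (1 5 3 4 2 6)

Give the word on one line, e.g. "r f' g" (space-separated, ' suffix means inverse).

  after f: (2 6 5)(3 4)
  after g: (2 3 6 4)
  after g: (4 5)
  after r: (1 5 3 4 2 6)

f g g r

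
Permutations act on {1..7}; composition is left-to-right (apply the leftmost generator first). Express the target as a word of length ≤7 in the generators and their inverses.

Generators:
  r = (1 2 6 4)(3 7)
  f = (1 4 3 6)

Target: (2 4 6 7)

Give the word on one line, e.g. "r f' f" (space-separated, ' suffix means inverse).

r' r' r' f r'

  after r': (1 4 6 2)(3 7)
  after r': (1 6)(2 4)
  after r': (1 2 6 4)(3 7)
  after f: (1 2)(3 7 6)
  after r': (2 4 6 7)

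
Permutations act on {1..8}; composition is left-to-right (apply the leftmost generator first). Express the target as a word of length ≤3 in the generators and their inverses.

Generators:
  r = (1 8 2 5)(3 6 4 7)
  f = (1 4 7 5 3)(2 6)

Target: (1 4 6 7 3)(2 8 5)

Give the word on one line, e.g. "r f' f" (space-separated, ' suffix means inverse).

r' f' f'

  after r': (1 5 2 8)(3 7 4 6)
  after f': (1 7)(2 8 3 4)(5 6)
  after f': (1 4 6 7 3)(2 8 5)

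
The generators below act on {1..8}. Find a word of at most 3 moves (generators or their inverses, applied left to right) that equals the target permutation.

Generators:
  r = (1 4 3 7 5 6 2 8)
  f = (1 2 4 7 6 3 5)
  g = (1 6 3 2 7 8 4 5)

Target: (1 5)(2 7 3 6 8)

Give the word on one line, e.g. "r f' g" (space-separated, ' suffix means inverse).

f' g f'

  after f': (1 5 3 6 7 4 2)
  after g: (2 6 8 4 7 5)
  after f': (1 5)(2 7 3 6 8)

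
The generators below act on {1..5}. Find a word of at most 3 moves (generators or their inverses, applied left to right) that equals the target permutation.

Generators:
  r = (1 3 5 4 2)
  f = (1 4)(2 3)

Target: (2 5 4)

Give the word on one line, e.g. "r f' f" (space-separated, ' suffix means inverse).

  after r': (1 2 4 5 3)
  after r': (1 4 3 2 5)
  after f': (2 5 4)

r' r' f'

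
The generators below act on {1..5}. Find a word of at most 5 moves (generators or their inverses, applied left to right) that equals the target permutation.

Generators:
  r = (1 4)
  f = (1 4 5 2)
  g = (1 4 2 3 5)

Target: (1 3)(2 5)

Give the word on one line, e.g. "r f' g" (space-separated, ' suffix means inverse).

  after r': (1 4)
  after g: (1 2 3 5)
  after r: (1 2 3 5 4)
  after g: (1 3)(2 5)

r' g r g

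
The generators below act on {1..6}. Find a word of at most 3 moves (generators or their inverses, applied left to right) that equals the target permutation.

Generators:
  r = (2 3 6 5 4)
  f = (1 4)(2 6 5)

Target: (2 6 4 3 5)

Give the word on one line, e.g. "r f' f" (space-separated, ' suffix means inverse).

  after r: (2 3 6 5 4)
  after r: (2 6 4 3 5)

r r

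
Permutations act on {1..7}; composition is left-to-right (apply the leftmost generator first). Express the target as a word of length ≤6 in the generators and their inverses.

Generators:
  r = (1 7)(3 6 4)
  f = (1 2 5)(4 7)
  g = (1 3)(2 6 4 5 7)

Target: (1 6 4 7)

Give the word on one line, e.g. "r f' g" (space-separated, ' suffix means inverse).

  after r: (1 7)(3 6 4)
  after f': (1 4 3 6 7 5 2)
  after r: (1 3 4 6)(2 7 5)
  after r: (1 6 7 5 2)
  after f: (1 6 4 7)

r f' r r f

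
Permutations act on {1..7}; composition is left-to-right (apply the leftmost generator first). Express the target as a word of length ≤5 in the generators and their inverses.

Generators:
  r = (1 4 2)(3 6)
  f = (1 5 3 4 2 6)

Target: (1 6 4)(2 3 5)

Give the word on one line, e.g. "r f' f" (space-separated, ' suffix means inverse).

  after r': (1 2 4)(3 6)
  after r': (1 4 2)
  after f': (1 3 5)(2 6)
  after r': (1 6 4)(2 3 5)

r' r' f' r'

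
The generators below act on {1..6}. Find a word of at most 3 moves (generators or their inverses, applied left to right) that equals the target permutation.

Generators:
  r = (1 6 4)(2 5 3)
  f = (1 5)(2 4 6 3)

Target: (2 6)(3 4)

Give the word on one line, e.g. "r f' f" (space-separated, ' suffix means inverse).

  after f: (1 5)(2 4 6 3)
  after f: (2 6)(3 4)

f f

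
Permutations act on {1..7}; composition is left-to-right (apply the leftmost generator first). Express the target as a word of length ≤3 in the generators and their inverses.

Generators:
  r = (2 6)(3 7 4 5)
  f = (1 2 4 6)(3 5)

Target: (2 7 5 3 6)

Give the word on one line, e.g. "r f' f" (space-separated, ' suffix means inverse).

  after f: (1 2 4 6)(3 5)
  after r': (1 6)(2 7 3 4)
  after f: (2 7 5 3 6)

f r' f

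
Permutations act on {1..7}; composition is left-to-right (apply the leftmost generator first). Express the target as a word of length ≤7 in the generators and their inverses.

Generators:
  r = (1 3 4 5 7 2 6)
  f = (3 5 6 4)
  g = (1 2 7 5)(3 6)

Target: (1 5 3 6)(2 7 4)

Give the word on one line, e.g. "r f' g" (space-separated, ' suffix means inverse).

  after g': (1 5 7 2)(3 6)
  after f: (1 6 5 7 2)(3 4)
  after r': (1 2 6 4)
  after r': (1 7 5 4 6 3)
  after r': (1 5 3 6)(2 7 4)

g' f r' r' r'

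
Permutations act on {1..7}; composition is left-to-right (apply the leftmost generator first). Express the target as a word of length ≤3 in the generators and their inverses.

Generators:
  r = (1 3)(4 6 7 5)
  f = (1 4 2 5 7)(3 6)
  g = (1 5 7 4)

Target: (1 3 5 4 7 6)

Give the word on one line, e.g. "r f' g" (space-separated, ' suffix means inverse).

  after r': (1 3)(4 5 7 6)
  after g: (1 3 5 4 7 6)

r' g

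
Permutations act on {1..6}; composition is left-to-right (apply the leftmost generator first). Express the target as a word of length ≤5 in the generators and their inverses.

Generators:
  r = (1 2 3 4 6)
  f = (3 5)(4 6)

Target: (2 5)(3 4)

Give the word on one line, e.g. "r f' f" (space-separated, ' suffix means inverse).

r f r' f f

  after r: (1 2 3 4 6)
  after f: (1 2 5 3 6)
  after r': (2 5)(3 4)
  after f: (2 3 6 4 5)
  after f: (2 5)(3 4)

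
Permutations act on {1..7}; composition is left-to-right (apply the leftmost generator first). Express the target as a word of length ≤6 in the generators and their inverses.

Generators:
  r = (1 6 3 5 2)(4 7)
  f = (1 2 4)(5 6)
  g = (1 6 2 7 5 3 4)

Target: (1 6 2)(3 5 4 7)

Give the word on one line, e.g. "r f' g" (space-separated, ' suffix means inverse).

  after r': (1 2 5 3 6)(4 7)
  after f': (2 6 4 7)(3 5)
  after r': (1 2)(5 6 7)
  after r': (1 5)(3 6 4 7)
  after f': (1 6 2)(3 5 4 7)

r' f' r' r' f'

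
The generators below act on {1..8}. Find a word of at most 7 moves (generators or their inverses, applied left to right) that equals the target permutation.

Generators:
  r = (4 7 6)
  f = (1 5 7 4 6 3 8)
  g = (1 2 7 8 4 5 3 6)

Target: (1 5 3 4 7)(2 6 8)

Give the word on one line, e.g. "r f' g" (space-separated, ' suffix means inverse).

g' f' r' f g'

  after g': (1 6 3 5 4 8 7 2)
  after f': (1 4 3)(2 8 5 7)
  after r': (1 6 7 2 8 5 4 3)
  after f: (1 3 5 6 4 8 7 2)
  after g': (1 5 3 4 7)(2 6 8)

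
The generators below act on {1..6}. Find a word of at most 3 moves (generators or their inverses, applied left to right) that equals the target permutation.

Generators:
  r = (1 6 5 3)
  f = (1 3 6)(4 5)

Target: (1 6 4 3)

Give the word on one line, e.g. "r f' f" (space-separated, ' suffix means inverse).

f' r' f'

  after f': (1 6 3)(4 5)
  after r': (4 6 5)
  after f': (1 6 4 3)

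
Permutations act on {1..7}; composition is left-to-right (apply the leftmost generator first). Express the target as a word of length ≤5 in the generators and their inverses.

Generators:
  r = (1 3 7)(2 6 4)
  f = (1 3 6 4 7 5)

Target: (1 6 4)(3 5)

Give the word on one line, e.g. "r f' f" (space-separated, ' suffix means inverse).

  after r': (1 7 3)(2 4 6)
  after f': (1 4 3 5 7)(2 6)
  after r': (1 6 4)(3 5)

r' f' r'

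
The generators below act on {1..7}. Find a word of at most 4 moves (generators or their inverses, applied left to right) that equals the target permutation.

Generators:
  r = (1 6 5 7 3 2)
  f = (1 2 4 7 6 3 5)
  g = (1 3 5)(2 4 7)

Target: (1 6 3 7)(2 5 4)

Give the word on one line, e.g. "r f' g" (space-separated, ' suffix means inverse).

  after r: (1 6 5 7 3 2)
  after g': (1 6 3 7)(2 5 4)

r g'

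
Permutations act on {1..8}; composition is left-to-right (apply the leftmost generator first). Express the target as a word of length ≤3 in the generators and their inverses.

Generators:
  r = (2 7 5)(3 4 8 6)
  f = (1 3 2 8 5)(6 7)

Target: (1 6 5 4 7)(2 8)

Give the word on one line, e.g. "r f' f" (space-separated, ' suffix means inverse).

r f r'

  after r: (2 7 5)(3 4 8 6)
  after f: (1 3 4 5 8 7)(2 6)
  after r': (1 6 5 4 7)(2 8)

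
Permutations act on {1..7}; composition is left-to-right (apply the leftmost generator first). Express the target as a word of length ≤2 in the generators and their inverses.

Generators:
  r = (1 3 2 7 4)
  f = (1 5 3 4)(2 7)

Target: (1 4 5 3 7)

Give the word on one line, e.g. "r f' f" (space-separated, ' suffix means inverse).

r f

  after r: (1 3 2 7 4)
  after f: (1 4 5 3 7)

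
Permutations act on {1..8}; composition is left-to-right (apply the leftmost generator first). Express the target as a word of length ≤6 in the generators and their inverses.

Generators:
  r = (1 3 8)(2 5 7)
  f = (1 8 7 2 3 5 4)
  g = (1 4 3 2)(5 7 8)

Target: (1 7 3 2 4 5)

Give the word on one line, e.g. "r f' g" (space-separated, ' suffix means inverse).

r g' f r' f

  after r: (1 3 8)(2 5 7)
  after g': (1 4)(2 8)(3 7)
  after f: (2 7 5 4 8 3)
  after r': (1 8)(2 5 4 3 7)
  after f: (1 7 3 2 4 5)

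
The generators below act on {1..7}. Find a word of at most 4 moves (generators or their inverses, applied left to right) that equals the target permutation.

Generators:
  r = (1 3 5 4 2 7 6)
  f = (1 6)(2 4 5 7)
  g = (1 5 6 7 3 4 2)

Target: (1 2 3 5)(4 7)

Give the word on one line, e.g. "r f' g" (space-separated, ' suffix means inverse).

  after r: (1 3 5 4 2 7 6)
  after f: (1 3 7)
  after g: (1 4 2)(5 6 7)
  after r: (1 2 3 5)(4 7)

r f g r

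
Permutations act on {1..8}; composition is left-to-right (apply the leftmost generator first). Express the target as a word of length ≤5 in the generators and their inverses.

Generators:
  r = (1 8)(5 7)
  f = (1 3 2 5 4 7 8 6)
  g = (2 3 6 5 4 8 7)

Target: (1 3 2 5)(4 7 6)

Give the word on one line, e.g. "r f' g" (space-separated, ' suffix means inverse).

  after g': (2 7 8 4 5 6 3)
  after f': (1 6)(2 4)(5 8)
  after r': (1 6 8 7 5)(2 4)
  after g': (1 3 2 5)(4 7 6)

g' f' r' g'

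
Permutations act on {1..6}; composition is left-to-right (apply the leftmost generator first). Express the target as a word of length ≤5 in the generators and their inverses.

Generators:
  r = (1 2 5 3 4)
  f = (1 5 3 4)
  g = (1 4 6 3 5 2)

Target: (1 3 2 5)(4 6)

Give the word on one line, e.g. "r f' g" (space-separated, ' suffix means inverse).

f' g f r g

  after f': (1 4 3 5)
  after g: (1 6 3 2)(4 5)
  after f: (1 6 4 3 2 5)
  after r: (1 6)(2 3 5)
  after g: (1 3 2 5)(4 6)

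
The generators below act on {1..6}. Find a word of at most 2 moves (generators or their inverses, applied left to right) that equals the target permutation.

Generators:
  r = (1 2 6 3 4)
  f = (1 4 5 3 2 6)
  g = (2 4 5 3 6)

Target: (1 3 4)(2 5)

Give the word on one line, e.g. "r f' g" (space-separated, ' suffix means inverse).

f' g'

  after f': (1 6 2 3 5 4)
  after g': (1 3 4)(2 5)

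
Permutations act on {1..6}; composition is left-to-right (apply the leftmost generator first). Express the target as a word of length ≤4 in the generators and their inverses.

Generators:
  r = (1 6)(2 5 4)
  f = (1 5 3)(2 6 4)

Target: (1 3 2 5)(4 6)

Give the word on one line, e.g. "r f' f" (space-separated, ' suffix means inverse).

f' r r

  after f': (1 3 5)(2 4 6)
  after r: (1 3 4)(5 6)
  after r: (1 3 2 5)(4 6)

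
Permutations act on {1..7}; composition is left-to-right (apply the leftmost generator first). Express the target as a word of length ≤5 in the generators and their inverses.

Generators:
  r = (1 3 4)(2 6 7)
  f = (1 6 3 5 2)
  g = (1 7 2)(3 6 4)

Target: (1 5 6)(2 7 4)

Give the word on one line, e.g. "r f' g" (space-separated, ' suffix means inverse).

r g' r' f r

  after r: (1 3 4)(2 6 7)
  after g': (1 4 2 3 6)
  after r': (1 3 2)(4 7 6)
  after f: (1 5 2 6 4 7 3)
  after r: (1 5 6)(2 7 4)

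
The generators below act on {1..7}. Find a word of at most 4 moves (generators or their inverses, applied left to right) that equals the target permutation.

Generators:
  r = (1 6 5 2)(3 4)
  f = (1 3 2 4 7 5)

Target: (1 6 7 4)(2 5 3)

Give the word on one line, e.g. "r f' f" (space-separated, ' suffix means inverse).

r f'

  after r: (1 6 5 2)(3 4)
  after f': (1 6 7 4)(2 5 3)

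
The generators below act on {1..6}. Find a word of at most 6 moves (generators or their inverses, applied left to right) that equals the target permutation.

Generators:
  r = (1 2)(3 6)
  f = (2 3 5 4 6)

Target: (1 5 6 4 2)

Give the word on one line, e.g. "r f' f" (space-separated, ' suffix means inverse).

r f f r r

  after r: (1 2)(3 6)
  after f: (1 3 2)(4 6 5)
  after f: (1 5 6 4 2)
  after r: (1 5 3 6 4)
  after r: (1 5 6 4 2)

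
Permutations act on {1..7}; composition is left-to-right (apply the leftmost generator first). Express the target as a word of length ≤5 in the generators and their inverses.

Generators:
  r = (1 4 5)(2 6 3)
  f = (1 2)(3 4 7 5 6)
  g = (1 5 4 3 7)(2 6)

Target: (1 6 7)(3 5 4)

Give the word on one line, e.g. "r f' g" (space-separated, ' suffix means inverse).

  after g: (1 5 4 3 7)(2 6)
  after r': (1 4 6 3 7 5)
  after g: (1 3)(2 6 7 4)
  after r': (1 6 7)(3 5 4)

g r' g r'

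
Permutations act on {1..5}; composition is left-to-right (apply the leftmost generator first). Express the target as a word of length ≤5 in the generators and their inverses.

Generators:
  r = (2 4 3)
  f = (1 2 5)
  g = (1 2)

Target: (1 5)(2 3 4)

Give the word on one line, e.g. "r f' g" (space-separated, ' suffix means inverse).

  after f: (1 2 5)
  after g': (2 5)
  after f': (1 5)
  after r: (1 5)(2 4 3)
  after r: (1 5)(2 3 4)

f g' f' r r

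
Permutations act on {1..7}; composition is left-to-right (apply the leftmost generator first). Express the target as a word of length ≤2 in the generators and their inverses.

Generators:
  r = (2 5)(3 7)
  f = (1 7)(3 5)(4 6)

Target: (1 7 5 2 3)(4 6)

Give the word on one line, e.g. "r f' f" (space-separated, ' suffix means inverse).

  after r: (2 5)(3 7)
  after f: (1 7 5 2 3)(4 6)

r f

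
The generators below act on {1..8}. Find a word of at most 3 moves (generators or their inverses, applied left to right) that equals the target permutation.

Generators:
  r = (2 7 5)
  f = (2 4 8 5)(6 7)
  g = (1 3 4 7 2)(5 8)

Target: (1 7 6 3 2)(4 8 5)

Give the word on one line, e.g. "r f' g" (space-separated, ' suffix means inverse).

f g' g'

  after f: (2 4 8 5)(6 7)
  after g': (1 2 3)(4 5 7 6)
  after g': (1 7 6 3 2)(4 8 5)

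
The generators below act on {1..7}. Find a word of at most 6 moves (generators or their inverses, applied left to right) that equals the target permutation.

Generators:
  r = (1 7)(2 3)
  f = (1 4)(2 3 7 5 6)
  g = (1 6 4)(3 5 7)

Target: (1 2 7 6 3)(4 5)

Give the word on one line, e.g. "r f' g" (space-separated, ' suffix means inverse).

  after r: (1 7)(2 3)
  after f': (1 3 6 5 7 4)
  after r: (1 2 3 6 5)(4 7)
  after g: (1 2 5 6 7)(3 4)
  after g: (1 2 7 6 3)(4 5)

r f' r g g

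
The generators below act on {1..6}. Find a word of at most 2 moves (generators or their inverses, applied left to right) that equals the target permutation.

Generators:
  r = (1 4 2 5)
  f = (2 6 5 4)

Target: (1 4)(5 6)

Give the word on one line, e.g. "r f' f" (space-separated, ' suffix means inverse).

f' r

  after f': (2 4 5 6)
  after r: (1 4)(5 6)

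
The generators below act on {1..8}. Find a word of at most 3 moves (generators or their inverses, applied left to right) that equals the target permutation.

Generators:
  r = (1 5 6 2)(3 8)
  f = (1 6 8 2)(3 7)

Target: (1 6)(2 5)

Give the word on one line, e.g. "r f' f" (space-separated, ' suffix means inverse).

  after r': (1 2 6 5)(3 8)
  after r': (1 6)(2 5)

r' r'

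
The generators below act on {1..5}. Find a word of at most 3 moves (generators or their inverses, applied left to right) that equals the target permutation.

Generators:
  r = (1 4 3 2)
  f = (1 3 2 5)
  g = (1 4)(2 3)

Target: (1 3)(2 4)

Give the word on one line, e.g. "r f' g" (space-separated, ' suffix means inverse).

  after r': (1 2 3 4)
  after r': (1 3)(2 4)

r' r'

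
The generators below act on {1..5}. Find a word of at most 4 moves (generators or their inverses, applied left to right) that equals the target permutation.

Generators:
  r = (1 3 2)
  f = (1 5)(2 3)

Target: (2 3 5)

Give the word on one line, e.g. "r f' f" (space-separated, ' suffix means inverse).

  after f': (1 5)(2 3)
  after r: (1 5 3)
  after f: (2 3 5)

f' r f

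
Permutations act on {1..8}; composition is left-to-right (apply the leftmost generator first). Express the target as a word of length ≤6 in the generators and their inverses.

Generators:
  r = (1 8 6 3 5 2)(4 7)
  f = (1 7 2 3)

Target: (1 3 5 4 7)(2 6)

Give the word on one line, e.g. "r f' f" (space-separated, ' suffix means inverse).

  after r: (1 8 6 3 5 2)(4 7)
  after r: (1 6 5)(2 8 3)
  after f: (1 6 5 7 2 8)
  after r: (1 3 5 4 7)(2 6)

r r f r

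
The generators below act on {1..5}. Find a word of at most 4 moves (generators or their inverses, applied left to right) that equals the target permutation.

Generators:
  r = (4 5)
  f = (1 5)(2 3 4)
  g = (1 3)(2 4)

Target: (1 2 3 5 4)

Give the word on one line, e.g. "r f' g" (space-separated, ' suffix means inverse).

  after r: (4 5)
  after g: (1 3)(2 4 5)
  after f': (1 2 3 5 4)

r g f'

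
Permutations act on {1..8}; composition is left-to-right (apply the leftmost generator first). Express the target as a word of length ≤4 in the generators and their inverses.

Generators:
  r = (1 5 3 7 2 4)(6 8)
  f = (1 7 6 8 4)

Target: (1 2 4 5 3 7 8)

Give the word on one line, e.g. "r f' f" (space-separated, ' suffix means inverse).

  after f: (1 7 6 8 4)
  after r: (1 2 4 5 3 7 8)

f r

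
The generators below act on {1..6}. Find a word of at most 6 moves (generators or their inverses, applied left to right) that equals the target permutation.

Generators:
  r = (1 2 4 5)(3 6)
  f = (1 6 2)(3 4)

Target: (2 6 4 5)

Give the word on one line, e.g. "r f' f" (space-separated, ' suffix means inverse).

  after f': (1 2 6)(3 4)
  after r: (1 4 6 2 3 5)
  after f': (1 3 5 2 4)
  after r': (1 6 3 4 5)
  after f': (2 6 4 5)

f' r f' r' f'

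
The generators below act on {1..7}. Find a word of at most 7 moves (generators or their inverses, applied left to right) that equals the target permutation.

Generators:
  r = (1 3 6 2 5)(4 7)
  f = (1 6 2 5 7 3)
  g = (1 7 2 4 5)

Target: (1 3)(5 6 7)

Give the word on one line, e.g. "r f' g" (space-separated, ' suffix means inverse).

  after f: (1 6 2 5 7 3)
  after g': (1 6 7 3 5)(2 4)
  after f': (2 4 6 5 3)
  after r: (1 3 5 6)(2 7 4)
  after g: (1 3)(5 6 7)

f g' f' r g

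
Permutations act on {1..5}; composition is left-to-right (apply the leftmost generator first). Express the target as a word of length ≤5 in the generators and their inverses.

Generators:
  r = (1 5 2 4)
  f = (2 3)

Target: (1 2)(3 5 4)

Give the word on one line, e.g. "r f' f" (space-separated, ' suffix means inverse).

r' f r'

  after r': (1 4 2 5)
  after f: (1 4 3 2 5)
  after r': (1 2)(3 5 4)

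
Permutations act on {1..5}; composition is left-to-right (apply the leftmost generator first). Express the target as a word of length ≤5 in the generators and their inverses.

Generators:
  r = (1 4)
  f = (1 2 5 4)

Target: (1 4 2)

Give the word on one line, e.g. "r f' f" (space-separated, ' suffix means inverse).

r f' r' f

  after r: (1 4)
  after f': (1 5 2)
  after r': (1 5 2 4)
  after f: (1 4 2)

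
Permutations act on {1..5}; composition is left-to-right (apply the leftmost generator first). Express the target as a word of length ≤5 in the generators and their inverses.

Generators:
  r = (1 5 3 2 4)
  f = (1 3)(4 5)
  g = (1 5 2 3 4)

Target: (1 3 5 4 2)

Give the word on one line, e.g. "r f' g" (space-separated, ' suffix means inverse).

r' g r' g f

  after r': (1 4 2 3 5)
  after g: (2 4 3)
  after r': (1 4 5)
  after g: (2 3 4)
  after f: (1 3 5 4 2)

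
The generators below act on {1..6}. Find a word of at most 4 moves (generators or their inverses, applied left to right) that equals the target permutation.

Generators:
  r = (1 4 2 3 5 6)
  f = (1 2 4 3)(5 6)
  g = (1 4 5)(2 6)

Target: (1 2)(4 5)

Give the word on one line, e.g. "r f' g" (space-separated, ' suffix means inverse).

f' g r'

  after f': (1 3 4 2)(5 6)
  after g: (1 3 5 2 4 6)
  after r': (1 2)(4 5)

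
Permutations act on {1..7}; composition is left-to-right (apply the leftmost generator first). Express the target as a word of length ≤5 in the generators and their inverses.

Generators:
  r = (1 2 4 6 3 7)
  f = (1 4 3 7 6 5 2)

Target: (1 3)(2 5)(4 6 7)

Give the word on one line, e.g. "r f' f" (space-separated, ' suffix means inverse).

  after f: (1 4 3 7 6 5 2)
  after f: (1 3 6 2 4 7 5)
  after r: (1 7 5 2 6 4)
  after f: (1 6 3 7 2 5)
  after r: (1 3)(2 5)(4 6 7)

f f r f r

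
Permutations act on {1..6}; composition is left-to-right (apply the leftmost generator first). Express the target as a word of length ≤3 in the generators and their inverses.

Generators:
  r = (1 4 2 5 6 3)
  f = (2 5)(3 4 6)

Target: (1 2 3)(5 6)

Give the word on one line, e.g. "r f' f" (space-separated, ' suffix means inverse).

r' f r

  after r': (1 3 6 5 2 4)
  after f: (1 4)(2 6)
  after r: (1 2 3)(5 6)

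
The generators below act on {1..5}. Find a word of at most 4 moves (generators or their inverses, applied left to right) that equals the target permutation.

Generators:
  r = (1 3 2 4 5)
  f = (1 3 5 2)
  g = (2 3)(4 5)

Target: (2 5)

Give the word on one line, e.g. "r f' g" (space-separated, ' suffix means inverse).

r f r

  after r: (1 3 2 4 5)
  after f: (1 5 3)(2 4)
  after r: (2 5)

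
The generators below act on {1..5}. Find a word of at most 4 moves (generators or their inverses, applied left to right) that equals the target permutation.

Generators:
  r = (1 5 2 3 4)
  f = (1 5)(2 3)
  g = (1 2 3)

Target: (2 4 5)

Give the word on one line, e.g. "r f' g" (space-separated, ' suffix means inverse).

  after r: (1 5 2 3 4)
  after g: (1 5 3 4 2)
  after r': (2 4 5)

r g r'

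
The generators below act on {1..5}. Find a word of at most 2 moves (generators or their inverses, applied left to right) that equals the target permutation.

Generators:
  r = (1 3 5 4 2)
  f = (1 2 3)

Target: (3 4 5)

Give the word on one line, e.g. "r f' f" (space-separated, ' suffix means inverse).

f' r'

  after f': (1 3 2)
  after r': (3 4 5)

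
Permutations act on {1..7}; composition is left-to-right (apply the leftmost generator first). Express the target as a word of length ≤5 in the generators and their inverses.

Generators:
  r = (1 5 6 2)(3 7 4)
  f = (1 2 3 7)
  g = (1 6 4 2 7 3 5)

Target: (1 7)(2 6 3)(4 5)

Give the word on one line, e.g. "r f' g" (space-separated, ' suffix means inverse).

  after r: (1 5 6 2)(3 7 4)
  after g: (2 6 7)(4 5)
  after f': (1 7)(2 6 3)(4 5)

r g f'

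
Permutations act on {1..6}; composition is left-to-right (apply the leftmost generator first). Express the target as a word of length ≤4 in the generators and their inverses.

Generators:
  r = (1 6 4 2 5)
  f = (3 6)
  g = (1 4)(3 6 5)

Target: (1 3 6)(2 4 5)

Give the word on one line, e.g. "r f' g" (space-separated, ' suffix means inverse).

  after r': (1 5 2 4 6)
  after g': (1 6 4 3 5 2)
  after g': (1 3 6)(2 4 5)

r' g' g'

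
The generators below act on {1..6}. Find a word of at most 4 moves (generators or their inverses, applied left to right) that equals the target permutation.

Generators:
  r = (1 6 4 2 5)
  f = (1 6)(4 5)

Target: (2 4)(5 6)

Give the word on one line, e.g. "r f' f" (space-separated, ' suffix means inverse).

r f'

  after r: (1 6 4 2 5)
  after f': (2 4)(5 6)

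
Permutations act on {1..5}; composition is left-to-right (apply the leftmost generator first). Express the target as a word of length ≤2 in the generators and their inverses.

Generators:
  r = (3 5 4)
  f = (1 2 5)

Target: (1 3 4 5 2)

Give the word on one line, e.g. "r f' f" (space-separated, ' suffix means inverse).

f' r'

  after f': (1 5 2)
  after r': (1 3 4 5 2)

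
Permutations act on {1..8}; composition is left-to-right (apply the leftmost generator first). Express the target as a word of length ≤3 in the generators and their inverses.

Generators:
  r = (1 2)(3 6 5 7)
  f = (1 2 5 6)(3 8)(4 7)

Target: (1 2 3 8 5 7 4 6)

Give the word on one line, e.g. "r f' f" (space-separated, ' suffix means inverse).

  after f: (1 2 5 6)(3 8)(4 7)
  after r: (2 7 4 3 8 6)
  after r: (1 2 3 8 5 7 4 6)

f r r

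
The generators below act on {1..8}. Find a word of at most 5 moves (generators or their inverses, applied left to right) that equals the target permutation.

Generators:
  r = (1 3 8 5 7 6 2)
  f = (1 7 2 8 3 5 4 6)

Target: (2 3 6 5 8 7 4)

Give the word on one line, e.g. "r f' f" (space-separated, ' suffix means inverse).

f r' f' r'

  after f: (1 7 2 8 3 5 4 6)
  after r': (1 5 4 7 6 2 3 8)
  after f': (1 3 2 8 6 7 4)
  after r': (2 3 6 5 8 7 4)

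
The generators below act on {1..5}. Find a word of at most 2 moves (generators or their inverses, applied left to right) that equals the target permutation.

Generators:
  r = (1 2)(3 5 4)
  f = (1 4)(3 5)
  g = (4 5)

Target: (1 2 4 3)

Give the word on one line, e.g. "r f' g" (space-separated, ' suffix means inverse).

r' f

  after r': (1 2)(3 4 5)
  after f: (1 2 4 3)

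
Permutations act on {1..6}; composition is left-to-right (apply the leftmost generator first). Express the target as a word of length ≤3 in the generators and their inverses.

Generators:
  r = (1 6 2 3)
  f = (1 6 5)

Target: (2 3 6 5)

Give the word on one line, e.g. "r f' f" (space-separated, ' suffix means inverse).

  after f': (1 5 6)
  after r: (1 5 2 3)
  after f: (2 3 6 5)

f' r f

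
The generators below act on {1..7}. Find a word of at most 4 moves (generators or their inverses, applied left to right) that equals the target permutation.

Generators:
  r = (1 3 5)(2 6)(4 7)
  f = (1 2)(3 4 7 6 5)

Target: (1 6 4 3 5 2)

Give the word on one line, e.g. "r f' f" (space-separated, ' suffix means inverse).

  after f': (1 2)(3 5 6 7 4)
  after r: (1 6 4 5 2 3)
  after r: (1 2 5 6 7 4)
  after r: (1 6 4 3 5 2)

f' r r r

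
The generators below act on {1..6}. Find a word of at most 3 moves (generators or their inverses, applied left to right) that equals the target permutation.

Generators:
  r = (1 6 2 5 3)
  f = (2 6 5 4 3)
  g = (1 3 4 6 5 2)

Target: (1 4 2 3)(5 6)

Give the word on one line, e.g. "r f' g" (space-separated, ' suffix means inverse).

  after r: (1 6 2 5 3)
  after f: (1 5 2 4 3)
  after f: (1 4 2 3)(5 6)

r f f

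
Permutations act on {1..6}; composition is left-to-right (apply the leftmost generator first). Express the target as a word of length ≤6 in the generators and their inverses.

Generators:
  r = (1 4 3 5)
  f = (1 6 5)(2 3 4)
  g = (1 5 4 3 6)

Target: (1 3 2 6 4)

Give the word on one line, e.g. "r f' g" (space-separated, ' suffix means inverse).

  after f': (1 5 6)(2 4 3)
  after g': (2 5 3)
  after g': (1 6 3 2)(4 5)
  after g': (1 3 2 6 4)

f' g' g' g'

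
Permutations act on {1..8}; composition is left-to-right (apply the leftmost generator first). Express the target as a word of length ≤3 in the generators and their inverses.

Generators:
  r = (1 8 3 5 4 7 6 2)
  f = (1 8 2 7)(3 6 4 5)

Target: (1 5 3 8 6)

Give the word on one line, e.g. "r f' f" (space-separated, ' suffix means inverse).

f' r' r'

  after f': (1 7 2 8)(3 5 4 6)
  after r': (1 4 7 6 8 2)
  after r': (1 5 3 8 6)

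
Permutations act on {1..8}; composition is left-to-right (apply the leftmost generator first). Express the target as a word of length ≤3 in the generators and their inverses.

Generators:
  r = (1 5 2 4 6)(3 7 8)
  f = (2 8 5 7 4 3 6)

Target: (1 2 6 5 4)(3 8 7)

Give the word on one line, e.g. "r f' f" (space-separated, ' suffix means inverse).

r r

  after r: (1 5 2 4 6)(3 7 8)
  after r: (1 2 6 5 4)(3 8 7)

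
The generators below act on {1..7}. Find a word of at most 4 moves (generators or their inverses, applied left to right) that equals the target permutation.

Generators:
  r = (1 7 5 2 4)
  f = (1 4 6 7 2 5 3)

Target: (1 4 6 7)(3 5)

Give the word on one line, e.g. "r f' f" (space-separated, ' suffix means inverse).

  after f': (1 3 5 2 7 6 4)
  after r': (1 3 7 6 2)
  after f: (2 4 6 5 3)
  after r': (1 4 6 7)(3 5)

f' r' f r'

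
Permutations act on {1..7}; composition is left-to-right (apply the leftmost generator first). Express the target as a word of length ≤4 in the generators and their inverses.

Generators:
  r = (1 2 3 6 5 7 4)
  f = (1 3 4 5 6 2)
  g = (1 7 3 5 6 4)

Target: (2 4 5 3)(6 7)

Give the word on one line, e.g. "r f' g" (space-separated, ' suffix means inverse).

f r f r'

  after f: (1 3 4 5 6 2)
  after r: (1 6 3)(4 7)
  after f: (1 2)(4 7 5 6)
  after r': (2 4 5 3)(6 7)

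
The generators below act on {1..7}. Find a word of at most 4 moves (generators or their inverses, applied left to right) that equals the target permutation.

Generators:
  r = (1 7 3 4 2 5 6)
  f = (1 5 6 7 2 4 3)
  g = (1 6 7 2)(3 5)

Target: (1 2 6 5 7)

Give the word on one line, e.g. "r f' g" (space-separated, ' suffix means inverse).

  after r: (1 7 3 4 2 5 6)
  after f: (1 2 6 5 7)

r f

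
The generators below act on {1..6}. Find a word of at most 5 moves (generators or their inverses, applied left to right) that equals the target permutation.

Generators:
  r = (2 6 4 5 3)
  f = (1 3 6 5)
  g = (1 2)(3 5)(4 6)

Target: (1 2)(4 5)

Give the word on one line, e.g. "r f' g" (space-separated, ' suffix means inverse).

  after f: (1 3 6 5)
  after r': (1 5)(2 3)(4 6)
  after f': (1 6 4 3 2)
  after r': (1 2)(4 5)

f r' f' r'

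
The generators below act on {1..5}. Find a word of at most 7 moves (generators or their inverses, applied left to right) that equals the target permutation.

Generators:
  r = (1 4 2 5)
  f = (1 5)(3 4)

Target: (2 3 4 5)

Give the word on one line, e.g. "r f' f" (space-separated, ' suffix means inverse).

  after f: (1 5)(3 4)
  after r': (1 2 4 3)
  after f': (1 2 3 5)
  after r': (1 4)(2 3)
  after r': (2 3 4 5)

f r' f' r' r'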